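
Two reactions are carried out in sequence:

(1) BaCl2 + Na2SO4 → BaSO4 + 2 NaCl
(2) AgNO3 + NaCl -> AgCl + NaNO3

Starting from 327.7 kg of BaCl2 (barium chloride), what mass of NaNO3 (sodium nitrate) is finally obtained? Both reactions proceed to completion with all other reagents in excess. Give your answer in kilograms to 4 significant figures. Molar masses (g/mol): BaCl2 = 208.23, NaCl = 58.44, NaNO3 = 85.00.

267.5 kg

327.7 kg = 327700 g.
n(BaCl2) = 327700 / 208.23 = 1573.7 mol.
Step 1 gives a 1:2 ratio of BaCl2 to NaCl, so n(NaCl) = 3147.5 mol.
In step 2 the NaCl:NaNO3 ratio is 1:1, so n(NaNO3) = 3147.5 mol.
Mass of NaNO3 = 3147.5 × 85.00 = 267540 g = 267.5 kg.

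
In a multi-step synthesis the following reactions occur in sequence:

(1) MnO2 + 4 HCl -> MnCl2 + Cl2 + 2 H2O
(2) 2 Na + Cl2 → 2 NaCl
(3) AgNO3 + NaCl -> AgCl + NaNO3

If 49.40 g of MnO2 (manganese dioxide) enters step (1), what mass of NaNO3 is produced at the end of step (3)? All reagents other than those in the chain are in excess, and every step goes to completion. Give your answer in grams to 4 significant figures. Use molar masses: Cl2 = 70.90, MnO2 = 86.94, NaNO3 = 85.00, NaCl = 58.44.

96.60 g

n(MnO2) = 49.40 / 86.94 = 0.56821 mol.
Reaction (1): MnO2→Cl2 ratio 1:1 ⇒ n(Cl2) = 0.56821 mol.
Reaction (2): Cl2→NaCl ratio 1:2 ⇒ n(NaCl) = 1.1364 mol.
Reaction (3): NaCl→NaNO3 ratio 1:1 ⇒ n(NaNO3) = 1.1364 mol.
Mass of NaNO3 = 1.1364 × 85.00 = 96.595 g.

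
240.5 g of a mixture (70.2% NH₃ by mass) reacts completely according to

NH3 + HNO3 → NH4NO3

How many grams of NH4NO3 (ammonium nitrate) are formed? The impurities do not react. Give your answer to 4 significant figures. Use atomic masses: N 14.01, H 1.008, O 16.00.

793.4 g

Mass of pure NH3 = 240.5 g × 0.702 = 168.83 g.
M(NH3) = 14.01 + 3(1.008) = 17.034 g/mol.
M(NH4NO3) = 2(14.01) + 4(1.008) + 3(16.00) = 80.052 g/mol.
n(NH3) = 168.83 g / 17.034 g/mol = 9.9114 mol.
From the equation the NH3:NH4NO3 mole ratio is 1:1, so n(NH4NO3) = 9.9114 × 1/1 = 9.9114 mol.
Mass of NH4NO3 = 9.9114 mol × 80.052 g/mol = 793.43 g.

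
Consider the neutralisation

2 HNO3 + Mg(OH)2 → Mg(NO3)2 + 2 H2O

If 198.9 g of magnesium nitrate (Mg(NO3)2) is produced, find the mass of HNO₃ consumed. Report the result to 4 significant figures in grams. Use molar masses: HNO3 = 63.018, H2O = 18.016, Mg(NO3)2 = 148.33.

n(Mg(NO3)2) = 198.90 g / 148.33 g/mol = 1.3409 mol.
From the equation the Mg(NO3)2:HNO3 mole ratio is 1:2, so n(HNO3) = 1.3409 × 2/1 = 2.6819 mol.
Mass of HNO3 = 2.6819 mol × 63.018 g/mol = 169.01 g.

169.0 g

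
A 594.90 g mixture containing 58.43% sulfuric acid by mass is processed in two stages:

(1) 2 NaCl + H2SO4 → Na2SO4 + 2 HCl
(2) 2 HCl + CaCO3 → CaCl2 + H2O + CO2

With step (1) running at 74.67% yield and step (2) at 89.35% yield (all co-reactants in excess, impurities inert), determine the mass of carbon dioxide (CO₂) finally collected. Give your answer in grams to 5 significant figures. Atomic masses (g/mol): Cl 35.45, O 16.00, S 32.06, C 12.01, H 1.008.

104.07 g

Pure H2SO4 = 594.90 × 0.5843 = 347.600 g.
M(H2SO4) = 2(1.008) + 32.06 + 4(16.00) = 98.076 g/mol.
M(CO2) = 12.01 + 2(16.00) = 44.01 g/mol.
n(H2SO4) = 347.600 / 98.076 = 3.54419 mol.
Step 1 (H2SO4:HCl = 1:2): theoretical n(HCl) = 7.08838 mol; at 74.67% yield, n(HCl) = 5.29289 mol.
Step 2 (HCl:CO2 = 2:1): theoretical n(CO2) = 2.64645 mol, so theoretical mass = 2.64645 × 44.01 = 116.470 g.
At 89.35% yield, actual mass of CO2 = 116.470 × 0.8935 = 104.066 g.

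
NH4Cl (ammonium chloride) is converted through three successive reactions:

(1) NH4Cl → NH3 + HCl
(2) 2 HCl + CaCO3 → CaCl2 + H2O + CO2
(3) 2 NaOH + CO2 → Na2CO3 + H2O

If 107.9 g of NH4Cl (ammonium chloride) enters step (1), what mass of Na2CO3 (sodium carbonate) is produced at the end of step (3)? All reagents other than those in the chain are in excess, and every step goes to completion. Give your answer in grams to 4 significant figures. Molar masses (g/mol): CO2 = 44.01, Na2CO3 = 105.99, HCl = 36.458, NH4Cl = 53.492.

n(NH4Cl) = 107.9 / 53.492 = 2.0171 mol.
Reaction (1): NH4Cl→HCl ratio 1:1 ⇒ n(HCl) = 2.0171 mol.
Reaction (2): HCl→CO2 ratio 2:1 ⇒ n(CO2) = 1.0086 mol.
Reaction (3): CO2→Na2CO3 ratio 1:1 ⇒ n(Na2CO3) = 1.0086 mol.
Mass of Na2CO3 = 1.0086 × 105.99 = 106.90 g.

106.9 g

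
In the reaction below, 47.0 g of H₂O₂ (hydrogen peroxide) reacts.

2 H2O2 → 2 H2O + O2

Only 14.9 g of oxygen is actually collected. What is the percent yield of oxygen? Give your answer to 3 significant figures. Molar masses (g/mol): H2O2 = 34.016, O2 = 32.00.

67.4 %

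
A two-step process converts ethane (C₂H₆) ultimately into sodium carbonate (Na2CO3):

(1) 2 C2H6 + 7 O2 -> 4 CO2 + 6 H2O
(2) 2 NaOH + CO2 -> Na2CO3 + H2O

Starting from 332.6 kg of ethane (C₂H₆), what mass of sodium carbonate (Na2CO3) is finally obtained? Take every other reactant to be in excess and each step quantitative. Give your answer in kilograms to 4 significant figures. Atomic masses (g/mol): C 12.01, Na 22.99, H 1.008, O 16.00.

2345 kg

M(C2H6) = 2(12.01) + 6(1.008) = 30.068 g/mol.
M(Na2CO3) = 2(22.99) + 12.01 + 3(16.00) = 105.99 g/mol.
332.6 kg = 332600 g.
n(C2H6) = 332600 / 30.068 = 11062 mol.
Step 1 gives a 2:4 ratio of C2H6 to CO2, so n(CO2) = 22123 mol.
In step 2 the CO2:Na2CO3 ratio is 1:1, so n(Na2CO3) = 22123 mol.
Mass of Na2CO3 = 22123 × 105.99 = 2.3448 × 10^6 g = 2345 kg.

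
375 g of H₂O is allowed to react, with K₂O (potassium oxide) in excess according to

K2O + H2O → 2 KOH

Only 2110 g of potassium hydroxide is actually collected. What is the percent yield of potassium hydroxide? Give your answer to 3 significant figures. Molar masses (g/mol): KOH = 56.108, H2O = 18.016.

90.3 %

n(H2O) = 375.0 g / 18.016 g/mol = 20.81 mol.
From the equation the H2O:KOH mole ratio is 1:2, so n(KOH) = 20.81 × 2/1 = 41.63 mol.
Mass of KOH = 41.63 mol × 56.108 g/mol = 2336 g.
This is the theoretical yield. Percent yield = 2110 g / 2336 g × 100% = 90.33%.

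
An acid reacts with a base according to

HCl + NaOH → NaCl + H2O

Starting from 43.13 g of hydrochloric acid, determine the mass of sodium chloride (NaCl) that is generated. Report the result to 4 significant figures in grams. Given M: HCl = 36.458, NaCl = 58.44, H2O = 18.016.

n(HCl) = 43.130 g / 36.458 g/mol = 1.1830 mol.
From the equation the HCl:NaCl mole ratio is 1:1, so n(NaCl) = 1.1830 × 1/1 = 1.1830 mol.
Mass of NaCl = 1.1830 mol × 58.44 g/mol = 69.135 g.

69.13 g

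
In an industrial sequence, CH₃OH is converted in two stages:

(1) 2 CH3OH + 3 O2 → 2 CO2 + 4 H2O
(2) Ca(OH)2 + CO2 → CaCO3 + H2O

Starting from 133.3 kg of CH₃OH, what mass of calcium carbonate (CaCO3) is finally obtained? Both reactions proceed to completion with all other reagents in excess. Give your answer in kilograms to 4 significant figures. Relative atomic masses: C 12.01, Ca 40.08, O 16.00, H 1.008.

M(CH3OH) = 12.01 + 4(1.008) + 16.00 = 32.042 g/mol.
M(CaCO3) = 40.08 + 12.01 + 3(16.00) = 100.09 g/mol.
133.3 kg = 133300 g.
n(CH3OH) = 133300 / 32.042 = 4160.2 mol.
Step 1 gives a 2:2 ratio of CH3OH to CO2, so n(CO2) = 4160.2 mol.
In step 2 the CO2:CaCO3 ratio is 1:1, so n(CaCO3) = 4160.2 mol.
Mass of CaCO3 = 4160.2 × 100.09 = 416390 g = 416.4 kg.

416.4 kg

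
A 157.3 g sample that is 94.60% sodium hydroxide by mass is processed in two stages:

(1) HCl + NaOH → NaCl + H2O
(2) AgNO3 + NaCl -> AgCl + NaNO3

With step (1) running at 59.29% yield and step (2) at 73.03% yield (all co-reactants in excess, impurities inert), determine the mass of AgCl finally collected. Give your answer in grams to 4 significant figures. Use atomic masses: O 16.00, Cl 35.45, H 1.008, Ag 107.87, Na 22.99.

230.9 g

Pure NaOH = 157.3 × 0.9460 = 148.81 g.
M(NaOH) = 22.99 + 16.00 + 1.008 = 39.998 g/mol.
M(AgCl) = 107.87 + 35.45 = 143.32 g/mol.
n(NaOH) = 148.81 / 39.998 = 3.7203 mol.
Step 1 (NaOH:NaCl = 1:1): theoretical n(NaCl) = 3.7203 mol; at 59.29% yield, n(NaCl) = 2.2058 mol.
Step 2 (NaCl:AgCl = 1:1): theoretical n(AgCl) = 2.2058 mol, so theoretical mass = 2.2058 × 143.32 = 316.13 g.
At 73.03% yield, actual mass of AgCl = 316.13 × 0.7303 = 230.87 g.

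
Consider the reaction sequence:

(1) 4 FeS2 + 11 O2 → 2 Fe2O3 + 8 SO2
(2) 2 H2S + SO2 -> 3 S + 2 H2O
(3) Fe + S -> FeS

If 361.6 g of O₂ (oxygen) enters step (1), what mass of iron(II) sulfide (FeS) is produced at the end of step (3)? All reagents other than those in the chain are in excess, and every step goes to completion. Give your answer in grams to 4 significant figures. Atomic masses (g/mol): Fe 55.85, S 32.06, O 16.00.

M(O2) = 2(16.00) = 32.00 g/mol.
M(FeS) = 55.85 + 32.06 = 87.91 g/mol.
n(O2) = 361.6 / 32.00 = 11.300 mol.
Reaction (1): O2→SO2 ratio 11:8 ⇒ n(SO2) = 8.2182 mol.
Reaction (2): SO2→S ratio 1:3 ⇒ n(S) = 24.655 mol.
Reaction (3): S→FeS ratio 1:1 ⇒ n(FeS) = 24.655 mol.
Mass of FeS = 24.655 × 87.91 = 2167.4 g.

2167 g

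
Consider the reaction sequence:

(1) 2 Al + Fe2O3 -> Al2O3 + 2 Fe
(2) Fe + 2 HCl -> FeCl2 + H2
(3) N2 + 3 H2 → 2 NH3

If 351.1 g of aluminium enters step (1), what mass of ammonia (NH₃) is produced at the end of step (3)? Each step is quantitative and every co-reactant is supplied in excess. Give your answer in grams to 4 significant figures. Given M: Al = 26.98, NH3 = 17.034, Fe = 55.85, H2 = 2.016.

147.8 g

n(Al) = 351.1 / 26.98 = 13.013 mol.
Reaction (1): Al→Fe ratio 2:2 ⇒ n(Fe) = 13.013 mol.
Reaction (2): Fe→H2 ratio 1:1 ⇒ n(H2) = 13.013 mol.
Reaction (3): H2→NH3 ratio 3:2 ⇒ n(NH3) = 8.6756 mol.
Mass of NH3 = 8.6756 × 17.034 = 147.78 g.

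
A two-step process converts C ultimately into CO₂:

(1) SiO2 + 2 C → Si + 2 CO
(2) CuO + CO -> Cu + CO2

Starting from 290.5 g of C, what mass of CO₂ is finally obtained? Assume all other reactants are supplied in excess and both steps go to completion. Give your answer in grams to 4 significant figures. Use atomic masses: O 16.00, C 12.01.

1065 g

M(C) = 12.01 g/mol.
M(CO2) = 12.01 + 2(16.00) = 44.01 g/mol.
n(C) = 290.50 / 12.01 = 24.188 mol.
Step 1 gives a 2:2 ratio of C to CO, so n(CO) = 24.188 mol.
In step 2 the CO:CO2 ratio is 1:1, so n(CO2) = 24.188 mol.
Mass of CO2 = 24.188 × 44.01 = 1064.5 g.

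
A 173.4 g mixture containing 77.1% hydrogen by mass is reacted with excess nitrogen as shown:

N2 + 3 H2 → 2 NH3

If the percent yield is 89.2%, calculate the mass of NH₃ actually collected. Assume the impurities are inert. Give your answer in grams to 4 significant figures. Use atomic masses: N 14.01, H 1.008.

671.7 g

Pure H2 available = 173.4 g × 0.771 = 133.69 g.
M(H2) = 2(1.008) = 2.016 g/mol.
M(NH3) = 14.01 + 3(1.008) = 17.034 g/mol.
n(H2) = 133.69 g / 2.016 g/mol = 66.315 mol.
From the equation the H2:NH3 mole ratio is 3:2, so n(NH3) = 66.315 × 2/3 = 44.210 mol.
Mass of NH3 = 44.210 mol × 17.034 g/mol = 753.08 g.
Actual mass collected = 753.08 g × 0.892 = 671.74 g.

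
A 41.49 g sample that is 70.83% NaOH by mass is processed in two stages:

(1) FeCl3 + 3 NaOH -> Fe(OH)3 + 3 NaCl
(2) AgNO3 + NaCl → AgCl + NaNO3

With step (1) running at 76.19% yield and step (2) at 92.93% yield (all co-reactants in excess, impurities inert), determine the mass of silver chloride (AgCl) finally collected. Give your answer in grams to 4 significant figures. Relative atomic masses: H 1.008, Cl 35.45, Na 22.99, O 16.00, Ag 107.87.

74.56 g

Pure NaOH = 41.49 × 0.7083 = 29.387 g.
M(NaOH) = 22.99 + 16.00 + 1.008 = 39.998 g/mol.
M(AgCl) = 107.87 + 35.45 = 143.32 g/mol.
n(NaOH) = 29.387 / 39.998 = 0.73472 mol.
Step 1 (NaOH:NaCl = 3:3): theoretical n(NaCl) = 0.73472 mol; at 76.19% yield, n(NaCl) = 0.55978 mol.
Step 2 (NaCl:AgCl = 1:1): theoretical n(AgCl) = 0.55978 mol, so theoretical mass = 0.55978 × 143.32 = 80.228 g.
At 92.93% yield, actual mass of AgCl = 80.228 × 0.9293 = 74.556 g.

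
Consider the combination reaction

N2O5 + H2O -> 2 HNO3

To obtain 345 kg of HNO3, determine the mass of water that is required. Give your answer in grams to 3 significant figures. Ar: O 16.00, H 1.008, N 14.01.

M(HNO3) = 1.008 + 14.01 + 3(16.00) = 63.018 g/mol.
M(H2O) = 2(1.008) + 16.00 = 18.016 g/mol.
Convert: 345 kg = 345000 g.
n(HNO3) = 345000 g / 63.018 g/mol = 5475 mol.
From the equation the HNO3:H2O mole ratio is 2:1, so n(H2O) = 5475 × 1/2 = 2737 mol.
Mass of H2O = 2737 mol × 18.016 g/mol = 49320 g.

49300 g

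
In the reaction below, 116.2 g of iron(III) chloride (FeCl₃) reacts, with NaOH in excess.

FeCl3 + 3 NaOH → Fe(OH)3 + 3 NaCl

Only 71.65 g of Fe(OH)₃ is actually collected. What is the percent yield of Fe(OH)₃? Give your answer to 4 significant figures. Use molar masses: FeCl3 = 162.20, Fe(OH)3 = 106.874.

93.58 %

n(FeCl3) = 116.20 g / 162.20 g/mol = 0.71640 mol.
From the equation the FeCl3:Fe(OH)3 mole ratio is 1:1, so n(Fe(OH)3) = 0.71640 × 1/1 = 0.71640 mol.
Mass of Fe(OH)3 = 0.71640 mol × 106.874 g/mol = 76.564 g.
This is the theoretical yield. Percent yield = 71.65 g / 76.564 g × 100% = 93.581%.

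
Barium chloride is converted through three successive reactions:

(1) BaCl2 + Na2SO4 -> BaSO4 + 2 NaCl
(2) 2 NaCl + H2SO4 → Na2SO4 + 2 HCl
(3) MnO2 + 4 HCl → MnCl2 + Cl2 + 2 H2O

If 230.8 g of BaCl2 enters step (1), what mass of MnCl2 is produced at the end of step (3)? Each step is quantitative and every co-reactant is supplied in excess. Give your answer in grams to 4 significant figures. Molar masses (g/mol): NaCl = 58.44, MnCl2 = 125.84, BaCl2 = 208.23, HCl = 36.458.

n(BaCl2) = 230.8 / 208.23 = 1.1084 mol.
Reaction (1): BaCl2→NaCl ratio 1:2 ⇒ n(NaCl) = 2.2168 mol.
Reaction (2): NaCl→HCl ratio 2:2 ⇒ n(HCl) = 2.2168 mol.
Reaction (3): HCl→MnCl2 ratio 4:1 ⇒ n(MnCl2) = 0.55419 mol.
Mass of MnCl2 = 0.55419 × 125.84 = 69.740 g.

69.74 g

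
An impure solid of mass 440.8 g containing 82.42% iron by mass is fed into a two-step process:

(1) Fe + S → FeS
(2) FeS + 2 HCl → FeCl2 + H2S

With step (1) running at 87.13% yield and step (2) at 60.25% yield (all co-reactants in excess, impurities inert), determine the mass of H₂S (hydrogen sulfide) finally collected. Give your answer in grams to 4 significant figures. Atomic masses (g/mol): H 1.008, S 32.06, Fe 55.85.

116.4 g

Pure Fe = 440.8 × 0.8242 = 363.31 g.
M(Fe) = 55.85 g/mol.
M(H2S) = 2(1.008) + 32.06 = 34.076 g/mol.
n(Fe) = 363.31 / 55.85 = 6.5051 mol.
Step 1 (Fe:FeS = 1:1): theoretical n(FeS) = 6.5051 mol; at 87.13% yield, n(FeS) = 5.6679 mol.
Step 2 (FeS:H2S = 1:1): theoretical n(H2S) = 5.6679 mol, so theoretical mass = 5.6679 × 34.076 = 193.14 g.
At 60.25% yield, actual mass of H2S = 193.14 × 0.6025 = 116.37 g.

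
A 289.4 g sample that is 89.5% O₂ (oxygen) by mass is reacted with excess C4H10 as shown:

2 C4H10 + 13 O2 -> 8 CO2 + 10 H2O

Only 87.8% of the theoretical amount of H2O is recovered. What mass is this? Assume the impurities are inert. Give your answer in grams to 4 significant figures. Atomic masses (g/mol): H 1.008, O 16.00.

Pure O2 available = 289.4 g × 0.895 = 259.01 g.
M(O2) = 2(16.00) = 32.00 g/mol.
M(H2O) = 2(1.008) + 16.00 = 18.016 g/mol.
n(O2) = 259.01 g / 32.00 g/mol = 8.0942 mol.
From the equation the O2:H2O mole ratio is 13:10, so n(H2O) = 8.0942 × 10/13 = 6.2263 mol.
Mass of H2O = 6.2263 mol × 18.016 g/mol = 112.17 g.
Actual mass collected = 112.17 g × 0.878 = 98.488 g.

98.49 g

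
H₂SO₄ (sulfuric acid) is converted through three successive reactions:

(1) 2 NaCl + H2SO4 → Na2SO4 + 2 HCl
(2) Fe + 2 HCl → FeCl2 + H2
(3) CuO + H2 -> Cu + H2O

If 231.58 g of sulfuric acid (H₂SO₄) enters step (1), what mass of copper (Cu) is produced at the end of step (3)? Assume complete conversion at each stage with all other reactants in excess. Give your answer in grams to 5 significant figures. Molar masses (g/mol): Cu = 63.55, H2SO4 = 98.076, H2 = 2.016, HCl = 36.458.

150.06 g

n(H2SO4) = 231.58 / 98.076 = 2.36123 mol.
Reaction (1): H2SO4→HCl ratio 1:2 ⇒ n(HCl) = 4.72246 mol.
Reaction (2): HCl→H2 ratio 2:1 ⇒ n(H2) = 2.36123 mol.
Reaction (3): H2→Cu ratio 1:1 ⇒ n(Cu) = 2.36123 mol.
Mass of Cu = 2.36123 × 63.55 = 150.056 g.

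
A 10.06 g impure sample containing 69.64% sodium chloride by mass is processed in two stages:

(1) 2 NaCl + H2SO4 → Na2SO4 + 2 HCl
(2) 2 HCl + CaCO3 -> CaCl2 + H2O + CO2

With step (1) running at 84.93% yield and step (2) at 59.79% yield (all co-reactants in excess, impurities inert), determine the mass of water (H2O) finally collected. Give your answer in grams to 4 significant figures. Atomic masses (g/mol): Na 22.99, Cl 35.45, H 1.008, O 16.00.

Pure NaCl = 10.06 × 0.6964 = 7.0058 g.
M(NaCl) = 22.99 + 35.45 = 58.44 g/mol.
M(H2O) = 2(1.008) + 16.00 = 18.016 g/mol.
n(NaCl) = 7.0058 / 58.44 = 0.11988 mol.
Step 1 (NaCl:HCl = 2:2): theoretical n(HCl) = 0.11988 mol; at 84.93% yield, n(HCl) = 0.10181 mol.
Step 2 (HCl:H2O = 2:1): theoretical n(H2O) = 0.050907 mol, so theoretical mass = 0.050907 × 18.016 = 0.91714 g.
At 59.79% yield, actual mass of H2O = 0.91714 × 0.5979 = 0.54836 g.

0.5484 g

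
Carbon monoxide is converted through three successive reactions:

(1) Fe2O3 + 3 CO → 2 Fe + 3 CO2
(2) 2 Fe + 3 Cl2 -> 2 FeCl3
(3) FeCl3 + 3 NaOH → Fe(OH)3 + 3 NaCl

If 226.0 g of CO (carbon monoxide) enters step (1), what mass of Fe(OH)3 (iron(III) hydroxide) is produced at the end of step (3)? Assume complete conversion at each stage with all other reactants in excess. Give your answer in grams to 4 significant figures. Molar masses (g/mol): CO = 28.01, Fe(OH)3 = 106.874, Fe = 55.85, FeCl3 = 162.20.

574.9 g

n(CO) = 226.0 / 28.01 = 8.0685 mol.
Reaction (1): CO→Fe ratio 3:2 ⇒ n(Fe) = 5.3790 mol.
Reaction (2): Fe→FeCl3 ratio 2:2 ⇒ n(FeCl3) = 5.3790 mol.
Reaction (3): FeCl3→Fe(OH)3 ratio 1:1 ⇒ n(Fe(OH)3) = 5.3790 mol.
Mass of Fe(OH)3 = 5.3790 × 106.874 = 574.88 g.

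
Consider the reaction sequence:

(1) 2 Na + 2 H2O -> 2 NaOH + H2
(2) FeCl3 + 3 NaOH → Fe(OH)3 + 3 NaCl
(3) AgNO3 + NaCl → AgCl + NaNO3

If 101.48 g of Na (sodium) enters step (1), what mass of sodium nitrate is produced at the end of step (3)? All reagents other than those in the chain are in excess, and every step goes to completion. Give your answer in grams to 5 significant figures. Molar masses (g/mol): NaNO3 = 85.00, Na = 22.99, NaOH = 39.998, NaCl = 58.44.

375.20 g

n(Na) = 101.48 / 22.99 = 4.41409 mol.
Reaction (1): Na→NaOH ratio 2:2 ⇒ n(NaOH) = 4.41409 mol.
Reaction (2): NaOH→NaCl ratio 3:3 ⇒ n(NaCl) = 4.41409 mol.
Reaction (3): NaCl→NaNO3 ratio 1:1 ⇒ n(NaNO3) = 4.41409 mol.
Mass of NaNO3 = 4.41409 × 85.00 = 375.198 g.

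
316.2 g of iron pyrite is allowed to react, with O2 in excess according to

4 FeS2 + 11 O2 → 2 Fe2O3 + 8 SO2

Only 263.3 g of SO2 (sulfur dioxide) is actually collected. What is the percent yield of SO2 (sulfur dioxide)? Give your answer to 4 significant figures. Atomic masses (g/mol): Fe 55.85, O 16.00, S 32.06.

M(FeS2) = 55.85 + 2(32.06) = 119.97 g/mol.
M(SO2) = 32.06 + 2(16.00) = 64.06 g/mol.
n(FeS2) = 316.20 g / 119.97 g/mol = 2.6357 mol.
From the equation the FeS2:SO2 mole ratio is 4:8, so n(SO2) = 2.6357 × 8/4 = 5.2713 mol.
Mass of SO2 = 5.2713 mol × 64.06 g/mol = 337.68 g.
This is the theoretical yield. Percent yield = 263.3 g / 337.68 g × 100% = 77.973%.

77.97 %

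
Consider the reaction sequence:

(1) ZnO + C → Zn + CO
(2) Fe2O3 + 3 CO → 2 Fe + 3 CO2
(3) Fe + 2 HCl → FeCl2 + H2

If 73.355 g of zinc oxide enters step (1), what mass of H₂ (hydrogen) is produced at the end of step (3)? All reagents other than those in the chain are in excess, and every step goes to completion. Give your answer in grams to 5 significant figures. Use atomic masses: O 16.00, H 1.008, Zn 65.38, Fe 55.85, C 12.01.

M(ZnO) = 65.38 + 16.00 = 81.38 g/mol.
M(H2) = 2(1.008) = 2.016 g/mol.
n(ZnO) = 73.355 / 81.38 = 0.901389 mol.
Reaction (1): ZnO→CO ratio 1:1 ⇒ n(CO) = 0.901389 mol.
Reaction (2): CO→Fe ratio 3:2 ⇒ n(Fe) = 0.600926 mol.
Reaction (3): Fe→H2 ratio 1:1 ⇒ n(H2) = 0.600926 mol.
Mass of H2 = 0.600926 × 2.016 = 1.21147 g.

1.2115 g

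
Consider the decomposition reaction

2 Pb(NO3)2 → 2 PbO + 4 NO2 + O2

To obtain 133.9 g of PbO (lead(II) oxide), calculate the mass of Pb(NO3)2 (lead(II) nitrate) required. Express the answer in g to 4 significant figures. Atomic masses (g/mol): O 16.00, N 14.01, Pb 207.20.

M(PbO) = 207.20 + 16.00 = 223.20 g/mol.
M(Pb(NO3)2) = 207.20 + 2(14.01) + 6(16.00) = 331.22 g/mol.
n(PbO) = 133.90 g / 223.20 g/mol = 0.59991 mol.
From the equation the PbO:Pb(NO3)2 mole ratio is 2:2, so n(Pb(NO3)2) = 0.59991 × 2/2 = 0.59991 mol.
Mass of Pb(NO3)2 = 0.59991 mol × 331.22 g/mol = 198.70 g.

198.7 g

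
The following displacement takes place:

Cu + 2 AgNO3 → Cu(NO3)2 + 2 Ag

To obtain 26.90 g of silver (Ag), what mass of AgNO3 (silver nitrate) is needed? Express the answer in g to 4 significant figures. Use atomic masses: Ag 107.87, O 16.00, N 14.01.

42.36 g

M(Ag) = 107.87 g/mol.
M(AgNO3) = 107.87 + 14.01 + 3(16.00) = 169.88 g/mol.
n(Ag) = 26.900 g / 107.87 g/mol = 0.24937 mol.
From the equation the Ag:AgNO3 mole ratio is 2:2, so n(AgNO3) = 0.24937 × 2/2 = 0.24937 mol.
Mass of AgNO3 = 0.24937 mol × 169.88 g/mol = 42.364 g.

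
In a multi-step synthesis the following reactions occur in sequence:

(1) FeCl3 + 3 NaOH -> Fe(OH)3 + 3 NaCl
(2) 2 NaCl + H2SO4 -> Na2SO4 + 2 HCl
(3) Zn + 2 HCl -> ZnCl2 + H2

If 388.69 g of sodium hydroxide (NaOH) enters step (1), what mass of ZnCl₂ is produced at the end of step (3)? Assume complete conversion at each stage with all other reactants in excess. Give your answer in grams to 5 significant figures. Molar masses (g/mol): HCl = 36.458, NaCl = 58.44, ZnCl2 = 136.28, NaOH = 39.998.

662.17 g

n(NaOH) = 388.69 / 39.998 = 9.71774 mol.
Reaction (1): NaOH→NaCl ratio 3:3 ⇒ n(NaCl) = 9.71774 mol.
Reaction (2): NaCl→HCl ratio 2:2 ⇒ n(HCl) = 9.71774 mol.
Reaction (3): HCl→ZnCl2 ratio 2:1 ⇒ n(ZnCl2) = 4.85887 mol.
Mass of ZnCl2 = 4.85887 × 136.28 = 662.167 g.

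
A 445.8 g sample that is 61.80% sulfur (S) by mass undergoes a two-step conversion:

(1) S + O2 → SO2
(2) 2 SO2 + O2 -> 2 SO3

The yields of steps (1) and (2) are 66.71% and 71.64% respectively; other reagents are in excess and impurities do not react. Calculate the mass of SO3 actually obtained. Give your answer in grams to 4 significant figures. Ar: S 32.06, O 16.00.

328.8 g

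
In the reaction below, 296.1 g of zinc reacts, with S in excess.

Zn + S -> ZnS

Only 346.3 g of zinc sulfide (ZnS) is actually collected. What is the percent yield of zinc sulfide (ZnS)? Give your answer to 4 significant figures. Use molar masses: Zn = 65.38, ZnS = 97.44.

n(Zn) = 296.10 g / 65.38 g/mol = 4.5289 mol.
From the equation the Zn:ZnS mole ratio is 1:1, so n(ZnS) = 4.5289 × 1/1 = 4.5289 mol.
Mass of ZnS = 4.5289 mol × 97.44 g/mol = 441.30 g.
This is the theoretical yield. Percent yield = 346.3 g / 441.30 g × 100% = 78.473%.

78.47 %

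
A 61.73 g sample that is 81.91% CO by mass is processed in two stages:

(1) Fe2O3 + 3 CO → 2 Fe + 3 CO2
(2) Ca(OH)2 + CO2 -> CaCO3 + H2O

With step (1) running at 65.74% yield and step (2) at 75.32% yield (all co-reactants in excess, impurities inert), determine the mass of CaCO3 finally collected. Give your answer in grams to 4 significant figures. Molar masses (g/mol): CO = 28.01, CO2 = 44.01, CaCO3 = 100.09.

89.46 g

Pure CO = 61.73 × 0.8191 = 50.563 g.
n(CO) = 50.563 / 28.01 = 1.8052 mol.
Step 1 (CO:CO2 = 3:3): theoretical n(CO2) = 1.8052 mol; at 65.74% yield, n(CO2) = 1.1867 mol.
Step 2 (CO2:CaCO3 = 1:1): theoretical n(CaCO3) = 1.1867 mol, so theoretical mass = 1.1867 × 100.09 = 118.78 g.
At 75.32% yield, actual mass of CaCO3 = 118.78 × 0.7532 = 89.465 g.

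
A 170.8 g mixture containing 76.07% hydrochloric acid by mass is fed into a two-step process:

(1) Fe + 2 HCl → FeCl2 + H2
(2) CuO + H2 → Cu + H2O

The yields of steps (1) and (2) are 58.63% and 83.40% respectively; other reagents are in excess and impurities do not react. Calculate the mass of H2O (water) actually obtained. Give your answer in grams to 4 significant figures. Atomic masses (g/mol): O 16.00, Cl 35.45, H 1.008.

Pure HCl = 170.8 × 0.7607 = 129.93 g.
M(HCl) = 1.008 + 35.45 = 36.458 g/mol.
M(H2O) = 2(1.008) + 16.00 = 18.016 g/mol.
n(HCl) = 129.93 / 36.458 = 3.5638 mol.
Step 1 (HCl:H2 = 2:1): theoretical n(H2) = 1.7819 mol; at 58.63% yield, n(H2) = 1.0447 mol.
Step 2 (H2:H2O = 1:1): theoretical n(H2O) = 1.0447 mol, so theoretical mass = 1.0447 × 18.016 = 18.822 g.
At 83.40% yield, actual mass of H2O = 18.822 × 0.8340 = 15.697 g.

15.70 g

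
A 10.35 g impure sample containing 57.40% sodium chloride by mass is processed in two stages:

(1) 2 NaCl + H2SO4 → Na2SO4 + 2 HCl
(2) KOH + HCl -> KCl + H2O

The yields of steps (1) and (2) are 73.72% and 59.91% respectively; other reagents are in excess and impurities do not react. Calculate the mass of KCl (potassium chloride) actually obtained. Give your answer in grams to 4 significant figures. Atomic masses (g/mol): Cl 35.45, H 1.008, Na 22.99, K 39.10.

3.347 g

Pure NaCl = 10.35 × 0.5740 = 5.9409 g.
M(NaCl) = 22.99 + 35.45 = 58.44 g/mol.
M(KCl) = 39.10 + 35.45 = 74.55 g/mol.
n(NaCl) = 5.9409 / 58.44 = 0.10166 mol.
Step 1 (NaCl:HCl = 2:2): theoretical n(HCl) = 0.10166 mol; at 73.72% yield, n(HCl) = 0.074942 mol.
Step 2 (HCl:KCl = 1:1): theoretical n(KCl) = 0.074942 mol, so theoretical mass = 0.074942 × 74.55 = 5.5870 g.
At 59.91% yield, actual mass of KCl = 5.5870 × 0.5991 = 3.3471 g.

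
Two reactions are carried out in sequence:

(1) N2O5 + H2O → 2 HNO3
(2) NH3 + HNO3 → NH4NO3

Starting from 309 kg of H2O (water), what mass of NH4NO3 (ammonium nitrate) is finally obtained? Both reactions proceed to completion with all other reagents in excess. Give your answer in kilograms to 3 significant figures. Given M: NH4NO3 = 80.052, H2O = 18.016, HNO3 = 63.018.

309 kg = 309000 g.
n(H2O) = 309000 / 18.016 = 17150 mol.
Step 1 gives a 1:2 ratio of H2O to HNO3, so n(HNO3) = 34300 mol.
In step 2 the HNO3:NH4NO3 ratio is 1:1, so n(NH4NO3) = 34300 mol.
Mass of NH4NO3 = 34300 × 80.052 = 2.746 × 10^6 g = 2750 kg.

2750 kg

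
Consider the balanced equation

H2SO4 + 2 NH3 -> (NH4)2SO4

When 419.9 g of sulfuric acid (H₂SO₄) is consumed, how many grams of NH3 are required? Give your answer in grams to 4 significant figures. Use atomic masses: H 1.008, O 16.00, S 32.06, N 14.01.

145.9 g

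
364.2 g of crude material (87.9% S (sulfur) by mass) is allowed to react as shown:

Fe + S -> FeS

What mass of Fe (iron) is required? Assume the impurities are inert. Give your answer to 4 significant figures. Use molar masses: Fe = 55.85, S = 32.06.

557.7 g

Mass of pure S = 364.2 g × 0.879 = 320.13 g.
n(S) = 320.13 g / 32.06 g/mol = 9.9854 mol.
From the equation the S:Fe mole ratio is 1:1, so n(Fe) = 9.9854 × 1/1 = 9.9854 mol.
Mass of Fe = 9.9854 mol × 55.85 g/mol = 557.68 g.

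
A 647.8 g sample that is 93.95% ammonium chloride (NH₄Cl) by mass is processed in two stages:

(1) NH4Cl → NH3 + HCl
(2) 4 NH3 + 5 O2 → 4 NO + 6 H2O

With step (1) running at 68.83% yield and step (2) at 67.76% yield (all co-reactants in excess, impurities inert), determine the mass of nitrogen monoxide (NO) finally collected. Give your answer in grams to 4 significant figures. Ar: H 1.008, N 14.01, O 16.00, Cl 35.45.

Pure NH4Cl = 647.8 × 0.9395 = 608.61 g.
M(NH4Cl) = 14.01 + 4(1.008) + 35.45 = 53.492 g/mol.
M(NO) = 14.01 + 16.00 = 30.01 g/mol.
n(NH4Cl) = 608.61 / 53.492 = 11.378 mol.
Step 1 (NH4Cl:NH3 = 1:1): theoretical n(NH3) = 11.378 mol; at 68.83% yield, n(NH3) = 7.8312 mol.
Step 2 (NH3:NO = 4:4): theoretical n(NO) = 7.8312 mol, so theoretical mass = 7.8312 × 30.01 = 235.01 g.
At 67.76% yield, actual mass of NO = 235.01 × 0.6776 = 159.25 g.

159.2 g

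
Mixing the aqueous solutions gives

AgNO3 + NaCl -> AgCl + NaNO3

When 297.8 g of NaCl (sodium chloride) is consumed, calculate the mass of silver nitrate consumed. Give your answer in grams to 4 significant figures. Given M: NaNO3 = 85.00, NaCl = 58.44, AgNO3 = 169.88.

865.7 g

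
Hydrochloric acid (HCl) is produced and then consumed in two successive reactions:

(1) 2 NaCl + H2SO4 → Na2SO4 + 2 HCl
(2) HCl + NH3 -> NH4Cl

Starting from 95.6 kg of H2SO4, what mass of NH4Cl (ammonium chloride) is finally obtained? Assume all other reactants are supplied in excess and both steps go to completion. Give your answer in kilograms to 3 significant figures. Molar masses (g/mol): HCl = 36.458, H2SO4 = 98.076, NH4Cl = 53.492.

95.6 kg = 95600 g.
n(H2SO4) = 95600 / 98.076 = 974.8 mol.
Step 1 gives a 1:2 ratio of H2SO4 to HCl, so n(HCl) = 1950 mol.
In step 2 the HCl:NH4Cl ratio is 1:1, so n(NH4Cl) = 1950 mol.
Mass of NH4Cl = 1950 × 53.492 = 104300 g = 104 kg.

104 kg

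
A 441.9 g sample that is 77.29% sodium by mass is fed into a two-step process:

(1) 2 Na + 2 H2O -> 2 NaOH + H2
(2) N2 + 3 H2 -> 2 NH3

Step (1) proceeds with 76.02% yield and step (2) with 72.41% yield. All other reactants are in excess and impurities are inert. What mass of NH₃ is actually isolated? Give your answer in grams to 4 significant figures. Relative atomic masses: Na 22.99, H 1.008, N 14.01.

Pure Na = 441.9 × 0.7729 = 341.54 g.
M(Na) = 22.99 g/mol.
M(NH3) = 14.01 + 3(1.008) = 17.034 g/mol.
n(Na) = 341.54 / 22.99 = 14.856 mol.
Step 1 (Na:H2 = 2:1): theoretical n(H2) = 7.4281 mol; at 76.02% yield, n(H2) = 5.6468 mol.
Step 2 (H2:NH3 = 3:2): theoretical n(NH3) = 3.7646 mol, so theoretical mass = 3.7646 × 17.034 = 64.126 g.
At 72.41% yield, actual mass of NH3 = 64.126 × 0.7241 = 46.433 g.

46.43 g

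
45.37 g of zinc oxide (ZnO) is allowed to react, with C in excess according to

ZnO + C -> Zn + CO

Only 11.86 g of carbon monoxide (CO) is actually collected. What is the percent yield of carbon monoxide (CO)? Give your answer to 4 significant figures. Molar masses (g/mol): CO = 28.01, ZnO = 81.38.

n(ZnO) = 45.370 g / 81.38 g/mol = 0.55751 mol.
From the equation the ZnO:CO mole ratio is 1:1, so n(CO) = 0.55751 × 1/1 = 0.55751 mol.
Mass of CO = 0.55751 mol × 28.01 g/mol = 15.616 g.
This is the theoretical yield. Percent yield = 11.86 g / 15.616 g × 100% = 75.949%.

75.95 %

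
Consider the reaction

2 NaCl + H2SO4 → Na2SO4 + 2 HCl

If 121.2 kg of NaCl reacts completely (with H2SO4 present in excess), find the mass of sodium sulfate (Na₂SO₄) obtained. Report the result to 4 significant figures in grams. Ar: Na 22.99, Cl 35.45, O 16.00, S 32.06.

147300 g

M(NaCl) = 22.99 + 35.45 = 58.44 g/mol.
M(Na2SO4) = 2(22.99) + 32.06 + 4(16.00) = 142.04 g/mol.
Convert: 121.2 kg = 121200 g.
n(NaCl) = 121200 g / 58.44 g/mol = 2073.9 mol.
From the equation the NaCl:Na2SO4 mole ratio is 2:1, so n(Na2SO4) = 2073.9 × 1/2 = 1037.0 mol.
Mass of Na2SO4 = 1037.0 mol × 142.04 g/mol = 147290 g.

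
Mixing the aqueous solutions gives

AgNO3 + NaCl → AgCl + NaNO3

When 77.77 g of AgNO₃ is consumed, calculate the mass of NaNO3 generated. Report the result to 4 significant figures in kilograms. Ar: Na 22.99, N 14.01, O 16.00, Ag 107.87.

M(AgNO3) = 107.87 + 14.01 + 3(16.00) = 169.88 g/mol.
M(NaNO3) = 22.99 + 14.01 + 3(16.00) = 85.00 g/mol.
n(AgNO3) = 77.770 g / 169.88 g/mol = 0.45779 mol.
From the equation the AgNO3:NaNO3 mole ratio is 1:1, so n(NaNO3) = 0.45779 × 1/1 = 0.45779 mol.
Mass of NaNO3 = 0.45779 mol × 85.00 g/mol = 38.912 g.
Converting to kg: 38.912 g = 0.03891 kg.

0.03891 kg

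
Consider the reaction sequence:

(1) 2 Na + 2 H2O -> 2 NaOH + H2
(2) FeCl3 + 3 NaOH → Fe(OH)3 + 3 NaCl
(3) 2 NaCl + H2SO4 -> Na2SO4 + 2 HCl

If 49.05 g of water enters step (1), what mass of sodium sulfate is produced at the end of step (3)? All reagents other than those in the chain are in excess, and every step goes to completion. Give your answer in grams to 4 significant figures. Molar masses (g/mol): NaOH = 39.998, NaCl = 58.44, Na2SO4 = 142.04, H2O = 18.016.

n(H2O) = 49.05 / 18.016 = 2.7226 mol.
Reaction (1): H2O→NaOH ratio 2:2 ⇒ n(NaOH) = 2.7226 mol.
Reaction (2): NaOH→NaCl ratio 3:3 ⇒ n(NaCl) = 2.7226 mol.
Reaction (3): NaCl→Na2SO4 ratio 2:1 ⇒ n(Na2SO4) = 1.3613 mol.
Mass of Na2SO4 = 1.3613 × 142.04 = 193.36 g.

193.4 g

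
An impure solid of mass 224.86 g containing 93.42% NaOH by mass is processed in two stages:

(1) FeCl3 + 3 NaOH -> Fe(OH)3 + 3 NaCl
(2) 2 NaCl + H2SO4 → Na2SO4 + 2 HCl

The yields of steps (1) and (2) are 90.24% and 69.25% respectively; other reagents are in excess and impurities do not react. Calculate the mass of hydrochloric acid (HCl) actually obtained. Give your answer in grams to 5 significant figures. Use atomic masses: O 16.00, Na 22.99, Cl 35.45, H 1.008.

Pure NaOH = 224.86 × 0.9342 = 210.064 g.
M(NaOH) = 22.99 + 16.00 + 1.008 = 39.998 g/mol.
M(HCl) = 1.008 + 35.45 = 36.458 g/mol.
n(NaOH) = 210.064 / 39.998 = 5.25187 mol.
Step 1 (NaOH:NaCl = 3:3): theoretical n(NaCl) = 5.25187 mol; at 90.24% yield, n(NaCl) = 4.73929 mol.
Step 2 (NaCl:HCl = 2:2): theoretical n(HCl) = 4.73929 mol, so theoretical mass = 4.73929 × 36.458 = 172.785 g.
At 69.25% yield, actual mass of HCl = 172.785 × 0.6925 = 119.654 g.

119.65 g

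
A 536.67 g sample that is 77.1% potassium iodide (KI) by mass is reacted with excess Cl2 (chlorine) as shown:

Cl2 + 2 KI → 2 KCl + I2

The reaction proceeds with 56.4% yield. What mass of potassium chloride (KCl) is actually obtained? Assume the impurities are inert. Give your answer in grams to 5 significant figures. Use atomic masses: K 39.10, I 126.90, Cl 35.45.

104.80 g

Pure KI available = 536.67 g × 0.771 = 413.773 g.
M(KI) = 39.10 + 126.90 = 166.00 g/mol.
M(KCl) = 39.10 + 35.45 = 74.55 g/mol.
n(KI) = 413.773 g / 166.00 g/mol = 2.49261 mol.
From the equation the KI:KCl mole ratio is 2:2, so n(KCl) = 2.49261 × 2/2 = 2.49261 mol.
Mass of KCl = 2.49261 mol × 74.55 g/mol = 185.824 g.
Actual mass collected = 185.824 g × 0.564 = 104.805 g.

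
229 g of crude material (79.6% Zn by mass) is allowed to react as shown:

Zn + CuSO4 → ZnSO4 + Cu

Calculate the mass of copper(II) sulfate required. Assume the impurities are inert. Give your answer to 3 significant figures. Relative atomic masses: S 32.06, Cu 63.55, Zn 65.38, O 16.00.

445 g

Mass of pure Zn = 229 g × 0.796 = 182.3 g.
M(Zn) = 65.38 g/mol.
M(CuSO4) = 63.55 + 32.06 + 4(16.00) = 159.61 g/mol.
n(Zn) = 182.3 g / 65.38 g/mol = 2.788 mol.
From the equation the Zn:CuSO4 mole ratio is 1:1, so n(CuSO4) = 2.788 × 1/1 = 2.788 mol.
Mass of CuSO4 = 2.788 mol × 159.61 g/mol = 445.0 g.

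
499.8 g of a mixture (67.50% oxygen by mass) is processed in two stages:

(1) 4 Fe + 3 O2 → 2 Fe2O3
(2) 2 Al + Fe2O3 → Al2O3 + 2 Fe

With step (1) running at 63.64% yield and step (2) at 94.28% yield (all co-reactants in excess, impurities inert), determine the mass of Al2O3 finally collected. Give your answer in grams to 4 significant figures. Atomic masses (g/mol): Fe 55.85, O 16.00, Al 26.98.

430.0 g

Pure O2 = 499.8 × 0.6750 = 337.37 g.
M(O2) = 2(16.00) = 32.00 g/mol.
M(Al2O3) = 2(26.98) + 3(16.00) = 101.96 g/mol.
n(O2) = 337.37 / 32.00 = 10.543 mol.
Step 1 (O2:Fe2O3 = 3:2): theoretical n(Fe2O3) = 7.0284 mol; at 63.64% yield, n(Fe2O3) = 4.4729 mol.
Step 2 (Fe2O3:Al2O3 = 1:1): theoretical n(Al2O3) = 4.4729 mol, so theoretical mass = 4.4729 × 101.96 = 456.06 g.
At 94.28% yield, actual mass of Al2O3 = 456.06 × 0.9428 = 429.97 g.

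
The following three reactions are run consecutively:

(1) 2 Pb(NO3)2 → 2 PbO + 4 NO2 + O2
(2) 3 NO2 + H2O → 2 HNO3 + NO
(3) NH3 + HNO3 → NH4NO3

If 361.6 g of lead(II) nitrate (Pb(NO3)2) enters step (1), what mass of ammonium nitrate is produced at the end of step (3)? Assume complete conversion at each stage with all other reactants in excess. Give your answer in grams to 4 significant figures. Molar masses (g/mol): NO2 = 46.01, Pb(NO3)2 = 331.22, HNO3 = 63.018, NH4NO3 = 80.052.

n(Pb(NO3)2) = 361.6 / 331.22 = 1.0917 mol.
Reaction (1): Pb(NO3)2→NO2 ratio 2:4 ⇒ n(NO2) = 2.1834 mol.
Reaction (2): NO2→HNO3 ratio 3:2 ⇒ n(HNO3) = 1.4556 mol.
Reaction (3): HNO3→NH4NO3 ratio 1:1 ⇒ n(NH4NO3) = 1.4556 mol.
Mass of NH4NO3 = 1.4556 × 80.052 = 116.53 g.

116.5 g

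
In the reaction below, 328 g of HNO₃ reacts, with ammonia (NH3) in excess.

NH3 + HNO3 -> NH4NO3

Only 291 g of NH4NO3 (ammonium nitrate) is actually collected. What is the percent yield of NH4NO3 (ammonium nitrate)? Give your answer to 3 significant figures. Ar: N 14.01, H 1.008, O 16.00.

M(HNO3) = 1.008 + 14.01 + 3(16.00) = 63.018 g/mol.
M(NH4NO3) = 2(14.01) + 4(1.008) + 3(16.00) = 80.052 g/mol.
n(HNO3) = 328.0 g / 63.018 g/mol = 5.205 mol.
From the equation the HNO3:NH4NO3 mole ratio is 1:1, so n(NH4NO3) = 5.205 × 1/1 = 5.205 mol.
Mass of NH4NO3 = 5.205 mol × 80.052 g/mol = 416.7 g.
This is the theoretical yield. Percent yield = 291 g / 416.7 g × 100% = 69.84%.

69.8 %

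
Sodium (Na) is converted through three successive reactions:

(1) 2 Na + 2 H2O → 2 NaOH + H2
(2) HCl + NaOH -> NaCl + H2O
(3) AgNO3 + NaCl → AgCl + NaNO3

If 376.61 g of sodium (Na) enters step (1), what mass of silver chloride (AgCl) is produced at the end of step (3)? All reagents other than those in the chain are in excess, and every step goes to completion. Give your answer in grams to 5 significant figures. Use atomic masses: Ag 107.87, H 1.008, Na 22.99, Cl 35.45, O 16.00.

2347.8 g

M(Na) = 22.99 g/mol.
M(AgCl) = 107.87 + 35.45 = 143.32 g/mol.
n(Na) = 376.61 / 22.99 = 16.3815 mol.
Reaction (1): Na→NaOH ratio 2:2 ⇒ n(NaOH) = 16.3815 mol.
Reaction (2): NaOH→NaCl ratio 1:1 ⇒ n(NaCl) = 16.3815 mol.
Reaction (3): NaCl→AgCl ratio 1:1 ⇒ n(AgCl) = 16.3815 mol.
Mass of AgCl = 16.3815 × 143.32 = 2347.79 g.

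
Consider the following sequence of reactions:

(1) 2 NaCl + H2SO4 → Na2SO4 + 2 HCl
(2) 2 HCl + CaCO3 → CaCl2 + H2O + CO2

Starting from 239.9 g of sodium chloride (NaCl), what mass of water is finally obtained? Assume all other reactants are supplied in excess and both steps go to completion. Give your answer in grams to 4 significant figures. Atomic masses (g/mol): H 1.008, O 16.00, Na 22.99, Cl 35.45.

M(NaCl) = 22.99 + 35.45 = 58.44 g/mol.
M(H2O) = 2(1.008) + 16.00 = 18.016 g/mol.
n(NaCl) = 239.90 / 58.44 = 4.1051 mol.
Step 1 gives a 2:2 ratio of NaCl to HCl, so n(HCl) = 4.1051 mol.
In step 2 the HCl:H2O ratio is 2:1, so n(H2O) = 2.0525 mol.
Mass of H2O = 2.0525 × 18.016 = 36.978 g.

36.98 g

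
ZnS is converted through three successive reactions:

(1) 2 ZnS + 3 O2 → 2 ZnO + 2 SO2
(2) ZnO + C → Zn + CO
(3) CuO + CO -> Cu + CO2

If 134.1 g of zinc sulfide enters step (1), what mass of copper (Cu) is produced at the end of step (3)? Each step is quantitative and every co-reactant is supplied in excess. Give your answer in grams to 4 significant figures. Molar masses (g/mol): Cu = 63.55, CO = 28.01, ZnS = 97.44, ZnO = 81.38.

n(ZnS) = 134.1 / 97.44 = 1.3762 mol.
Reaction (1): ZnS→ZnO ratio 2:2 ⇒ n(ZnO) = 1.3762 mol.
Reaction (2): ZnO→CO ratio 1:1 ⇒ n(CO) = 1.3762 mol.
Reaction (3): CO→Cu ratio 1:1 ⇒ n(Cu) = 1.3762 mol.
Mass of Cu = 1.3762 × 63.55 = 87.460 g.

87.46 g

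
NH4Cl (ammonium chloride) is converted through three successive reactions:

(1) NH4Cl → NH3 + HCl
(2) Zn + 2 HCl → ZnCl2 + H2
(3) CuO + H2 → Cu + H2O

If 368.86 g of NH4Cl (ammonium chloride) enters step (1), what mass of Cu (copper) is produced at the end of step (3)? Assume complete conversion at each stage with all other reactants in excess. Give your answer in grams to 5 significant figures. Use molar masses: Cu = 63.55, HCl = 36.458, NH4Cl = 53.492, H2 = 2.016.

219.11 g

n(NH4Cl) = 368.86 / 53.492 = 6.89561 mol.
Reaction (1): NH4Cl→HCl ratio 1:1 ⇒ n(HCl) = 6.89561 mol.
Reaction (2): HCl→H2 ratio 2:1 ⇒ n(H2) = 3.44781 mol.
Reaction (3): H2→Cu ratio 1:1 ⇒ n(Cu) = 3.44781 mol.
Mass of Cu = 3.44781 × 63.55 = 219.108 g.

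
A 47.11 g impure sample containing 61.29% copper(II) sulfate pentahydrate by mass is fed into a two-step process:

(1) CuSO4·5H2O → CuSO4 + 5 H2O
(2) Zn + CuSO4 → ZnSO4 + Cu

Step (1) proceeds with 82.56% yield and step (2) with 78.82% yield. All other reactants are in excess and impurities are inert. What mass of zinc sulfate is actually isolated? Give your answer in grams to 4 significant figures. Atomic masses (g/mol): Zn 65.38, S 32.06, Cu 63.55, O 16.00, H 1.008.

Pure CuSO4·5H2O = 47.11 × 0.6129 = 28.874 g.
M(CuSO4·5H2O) = 63.55 + 32.06 + 9(16.00) + 10(1.008) = 249.69 g/mol.
M(ZnSO4) = 65.38 + 32.06 + 4(16.00) = 161.44 g/mol.
n(CuSO4·5H2O) = 28.874 / 249.69 = 0.11564 mol.
Step 1 (CuSO4·5H2O:CuSO4 = 1:1): theoretical n(CuSO4) = 0.11564 mol; at 82.56% yield, n(CuSO4) = 0.095471 mol.
Step 2 (CuSO4:ZnSO4 = 1:1): theoretical n(ZnSO4) = 0.095471 mol, so theoretical mass = 0.095471 × 161.44 = 15.413 g.
At 78.82% yield, actual mass of ZnSO4 = 15.413 × 0.7882 = 12.148 g.

12.15 g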